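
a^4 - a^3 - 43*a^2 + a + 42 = (a - 7)*(a - 1)*(a + 1)*(a + 6)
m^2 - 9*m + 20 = (m - 5)*(m - 4)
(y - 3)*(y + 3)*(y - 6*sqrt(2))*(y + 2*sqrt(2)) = y^4 - 4*sqrt(2)*y^3 - 33*y^2 + 36*sqrt(2)*y + 216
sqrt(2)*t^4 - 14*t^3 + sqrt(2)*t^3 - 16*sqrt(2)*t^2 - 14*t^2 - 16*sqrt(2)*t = t*(t - 8*sqrt(2))*(t + sqrt(2))*(sqrt(2)*t + sqrt(2))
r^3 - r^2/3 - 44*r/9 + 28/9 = (r - 2)*(r - 2/3)*(r + 7/3)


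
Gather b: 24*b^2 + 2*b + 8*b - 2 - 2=24*b^2 + 10*b - 4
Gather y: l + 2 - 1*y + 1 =l - y + 3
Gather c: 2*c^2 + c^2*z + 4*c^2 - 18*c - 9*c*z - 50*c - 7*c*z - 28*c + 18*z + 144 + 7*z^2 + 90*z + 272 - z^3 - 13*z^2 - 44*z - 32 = c^2*(z + 6) + c*(-16*z - 96) - z^3 - 6*z^2 + 64*z + 384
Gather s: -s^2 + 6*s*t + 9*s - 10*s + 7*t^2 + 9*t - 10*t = -s^2 + s*(6*t - 1) + 7*t^2 - t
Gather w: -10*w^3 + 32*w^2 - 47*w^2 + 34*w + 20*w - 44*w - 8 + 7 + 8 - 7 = -10*w^3 - 15*w^2 + 10*w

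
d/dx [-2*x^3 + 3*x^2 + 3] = 6*x*(1 - x)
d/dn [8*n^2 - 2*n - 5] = 16*n - 2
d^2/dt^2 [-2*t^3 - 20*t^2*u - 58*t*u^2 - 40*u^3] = -12*t - 40*u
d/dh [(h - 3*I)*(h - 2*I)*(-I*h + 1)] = -3*I*h^2 - 8*h + I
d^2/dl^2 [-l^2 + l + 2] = -2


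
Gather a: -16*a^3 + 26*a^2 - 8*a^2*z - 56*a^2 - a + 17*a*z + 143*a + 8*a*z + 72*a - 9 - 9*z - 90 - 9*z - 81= -16*a^3 + a^2*(-8*z - 30) + a*(25*z + 214) - 18*z - 180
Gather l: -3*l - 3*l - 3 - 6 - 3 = -6*l - 12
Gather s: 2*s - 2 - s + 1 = s - 1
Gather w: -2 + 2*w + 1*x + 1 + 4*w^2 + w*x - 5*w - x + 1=4*w^2 + w*(x - 3)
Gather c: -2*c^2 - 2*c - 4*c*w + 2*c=-2*c^2 - 4*c*w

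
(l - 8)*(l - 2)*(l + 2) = l^3 - 8*l^2 - 4*l + 32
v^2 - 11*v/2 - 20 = (v - 8)*(v + 5/2)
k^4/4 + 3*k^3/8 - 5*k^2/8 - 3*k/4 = k*(k/2 + 1/2)*(k/2 + 1)*(k - 3/2)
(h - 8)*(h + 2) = h^2 - 6*h - 16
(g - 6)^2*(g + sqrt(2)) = g^3 - 12*g^2 + sqrt(2)*g^2 - 12*sqrt(2)*g + 36*g + 36*sqrt(2)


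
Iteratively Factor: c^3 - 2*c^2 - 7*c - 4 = (c - 4)*(c^2 + 2*c + 1) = (c - 4)*(c + 1)*(c + 1)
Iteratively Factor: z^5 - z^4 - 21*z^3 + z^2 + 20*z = (z - 1)*(z^4 - 21*z^2 - 20*z) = z*(z - 1)*(z^3 - 21*z - 20) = z*(z - 1)*(z + 4)*(z^2 - 4*z - 5) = z*(z - 1)*(z + 1)*(z + 4)*(z - 5)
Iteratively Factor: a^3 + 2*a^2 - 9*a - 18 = (a - 3)*(a^2 + 5*a + 6) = (a - 3)*(a + 2)*(a + 3)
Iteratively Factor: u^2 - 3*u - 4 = (u + 1)*(u - 4)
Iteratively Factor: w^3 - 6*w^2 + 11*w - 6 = (w - 3)*(w^2 - 3*w + 2) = (w - 3)*(w - 2)*(w - 1)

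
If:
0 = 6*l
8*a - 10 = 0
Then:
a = 5/4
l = 0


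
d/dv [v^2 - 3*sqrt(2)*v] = 2*v - 3*sqrt(2)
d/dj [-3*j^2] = -6*j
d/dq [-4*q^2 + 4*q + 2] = 4 - 8*q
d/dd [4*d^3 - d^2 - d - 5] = 12*d^2 - 2*d - 1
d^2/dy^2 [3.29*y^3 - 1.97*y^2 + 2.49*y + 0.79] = 19.74*y - 3.94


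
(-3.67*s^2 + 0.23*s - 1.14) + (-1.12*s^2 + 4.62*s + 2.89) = -4.79*s^2 + 4.85*s + 1.75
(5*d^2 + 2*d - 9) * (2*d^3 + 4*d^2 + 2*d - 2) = 10*d^5 + 24*d^4 - 42*d^2 - 22*d + 18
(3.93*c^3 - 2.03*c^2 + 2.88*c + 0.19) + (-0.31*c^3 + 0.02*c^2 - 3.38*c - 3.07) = 3.62*c^3 - 2.01*c^2 - 0.5*c - 2.88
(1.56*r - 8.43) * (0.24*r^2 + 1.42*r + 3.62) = 0.3744*r^3 + 0.192*r^2 - 6.3234*r - 30.5166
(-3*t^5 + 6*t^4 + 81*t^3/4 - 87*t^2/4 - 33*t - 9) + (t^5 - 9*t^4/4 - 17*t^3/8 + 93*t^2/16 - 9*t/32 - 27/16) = -2*t^5 + 15*t^4/4 + 145*t^3/8 - 255*t^2/16 - 1065*t/32 - 171/16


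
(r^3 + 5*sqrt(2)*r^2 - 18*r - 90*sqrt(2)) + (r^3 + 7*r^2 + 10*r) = 2*r^3 + 7*r^2 + 5*sqrt(2)*r^2 - 8*r - 90*sqrt(2)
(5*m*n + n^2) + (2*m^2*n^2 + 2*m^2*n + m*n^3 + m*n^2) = 2*m^2*n^2 + 2*m^2*n + m*n^3 + m*n^2 + 5*m*n + n^2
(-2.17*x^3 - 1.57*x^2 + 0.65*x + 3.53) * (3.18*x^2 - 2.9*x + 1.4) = -6.9006*x^5 + 1.3004*x^4 + 3.582*x^3 + 7.1424*x^2 - 9.327*x + 4.942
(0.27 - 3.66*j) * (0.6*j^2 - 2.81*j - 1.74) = -2.196*j^3 + 10.4466*j^2 + 5.6097*j - 0.4698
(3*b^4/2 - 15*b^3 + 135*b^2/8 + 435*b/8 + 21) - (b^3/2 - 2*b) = 3*b^4/2 - 31*b^3/2 + 135*b^2/8 + 451*b/8 + 21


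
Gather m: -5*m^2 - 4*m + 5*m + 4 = -5*m^2 + m + 4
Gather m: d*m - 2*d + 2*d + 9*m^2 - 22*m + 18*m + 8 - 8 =9*m^2 + m*(d - 4)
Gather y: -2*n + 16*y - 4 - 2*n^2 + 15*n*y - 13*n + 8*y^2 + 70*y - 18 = -2*n^2 - 15*n + 8*y^2 + y*(15*n + 86) - 22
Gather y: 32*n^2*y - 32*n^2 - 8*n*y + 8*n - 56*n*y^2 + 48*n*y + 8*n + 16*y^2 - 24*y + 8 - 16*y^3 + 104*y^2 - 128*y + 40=-32*n^2 + 16*n - 16*y^3 + y^2*(120 - 56*n) + y*(32*n^2 + 40*n - 152) + 48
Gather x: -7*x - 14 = -7*x - 14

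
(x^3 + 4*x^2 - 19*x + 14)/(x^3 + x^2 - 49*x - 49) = (x^2 - 3*x + 2)/(x^2 - 6*x - 7)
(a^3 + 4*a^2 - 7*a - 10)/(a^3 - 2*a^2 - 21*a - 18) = (a^2 + 3*a - 10)/(a^2 - 3*a - 18)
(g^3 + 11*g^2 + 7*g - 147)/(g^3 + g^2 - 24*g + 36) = (g^2 + 14*g + 49)/(g^2 + 4*g - 12)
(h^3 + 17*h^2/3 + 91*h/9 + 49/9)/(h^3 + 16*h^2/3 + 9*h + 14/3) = (h + 7/3)/(h + 2)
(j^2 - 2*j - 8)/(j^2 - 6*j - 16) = (j - 4)/(j - 8)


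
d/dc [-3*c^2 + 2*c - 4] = 2 - 6*c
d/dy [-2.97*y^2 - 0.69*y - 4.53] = -5.94*y - 0.69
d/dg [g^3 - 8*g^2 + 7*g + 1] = 3*g^2 - 16*g + 7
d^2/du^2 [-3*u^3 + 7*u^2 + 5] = 14 - 18*u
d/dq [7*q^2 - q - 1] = 14*q - 1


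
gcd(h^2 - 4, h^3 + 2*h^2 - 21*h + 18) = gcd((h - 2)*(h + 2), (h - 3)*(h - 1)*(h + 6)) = 1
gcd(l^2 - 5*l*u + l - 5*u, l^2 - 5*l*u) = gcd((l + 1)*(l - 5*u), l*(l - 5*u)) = -l + 5*u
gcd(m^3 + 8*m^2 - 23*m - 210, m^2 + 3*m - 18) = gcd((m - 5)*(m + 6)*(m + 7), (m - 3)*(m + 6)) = m + 6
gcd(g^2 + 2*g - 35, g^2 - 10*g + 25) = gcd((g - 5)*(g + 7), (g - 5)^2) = g - 5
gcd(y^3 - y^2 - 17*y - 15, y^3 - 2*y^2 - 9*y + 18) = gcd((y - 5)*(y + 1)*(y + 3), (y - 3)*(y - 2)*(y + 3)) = y + 3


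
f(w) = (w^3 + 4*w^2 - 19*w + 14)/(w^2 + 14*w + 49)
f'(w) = (-2*w - 14)*(w^3 + 4*w^2 - 19*w + 14)/(w^2 + 14*w + 49)^2 + (3*w^2 + 8*w - 19)/(w^2 + 14*w + 49)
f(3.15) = 0.24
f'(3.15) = 0.30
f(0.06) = 0.26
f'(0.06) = -0.44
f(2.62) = 0.10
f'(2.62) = 0.22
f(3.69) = 0.43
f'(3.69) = 0.37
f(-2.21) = 2.82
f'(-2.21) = -2.14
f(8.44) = 3.10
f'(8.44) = 0.70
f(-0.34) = 0.47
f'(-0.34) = -0.62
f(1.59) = -0.03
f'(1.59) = 0.02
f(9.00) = 3.50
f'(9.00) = 0.72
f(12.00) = 5.79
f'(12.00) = 0.80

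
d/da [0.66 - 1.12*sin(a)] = -1.12*cos(a)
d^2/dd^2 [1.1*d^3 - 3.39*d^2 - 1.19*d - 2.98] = 6.6*d - 6.78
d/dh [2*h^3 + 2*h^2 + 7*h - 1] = 6*h^2 + 4*h + 7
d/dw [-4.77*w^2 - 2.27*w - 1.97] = -9.54*w - 2.27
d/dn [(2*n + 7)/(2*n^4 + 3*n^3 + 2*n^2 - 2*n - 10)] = (4*n^4 + 6*n^3 + 4*n^2 - 4*n - (2*n + 7)*(8*n^3 + 9*n^2 + 4*n - 2) - 20)/(2*n^4 + 3*n^3 + 2*n^2 - 2*n - 10)^2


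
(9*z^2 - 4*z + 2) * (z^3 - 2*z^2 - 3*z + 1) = 9*z^5 - 22*z^4 - 17*z^3 + 17*z^2 - 10*z + 2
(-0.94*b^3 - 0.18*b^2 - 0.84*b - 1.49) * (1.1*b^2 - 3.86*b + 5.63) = -1.034*b^5 + 3.4304*b^4 - 5.5214*b^3 + 0.59*b^2 + 1.0222*b - 8.3887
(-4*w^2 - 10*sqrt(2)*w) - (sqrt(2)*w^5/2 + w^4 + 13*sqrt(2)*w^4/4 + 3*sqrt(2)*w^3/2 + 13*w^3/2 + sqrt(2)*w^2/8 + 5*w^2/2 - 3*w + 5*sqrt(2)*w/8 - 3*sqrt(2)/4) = -sqrt(2)*w^5/2 - 13*sqrt(2)*w^4/4 - w^4 - 13*w^3/2 - 3*sqrt(2)*w^3/2 - 13*w^2/2 - sqrt(2)*w^2/8 - 85*sqrt(2)*w/8 + 3*w + 3*sqrt(2)/4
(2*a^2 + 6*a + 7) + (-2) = 2*a^2 + 6*a + 5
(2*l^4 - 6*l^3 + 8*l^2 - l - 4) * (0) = 0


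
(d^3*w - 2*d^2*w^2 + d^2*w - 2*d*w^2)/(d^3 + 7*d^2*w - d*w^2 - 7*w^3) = d*w*(d^2 - 2*d*w + d - 2*w)/(d^3 + 7*d^2*w - d*w^2 - 7*w^3)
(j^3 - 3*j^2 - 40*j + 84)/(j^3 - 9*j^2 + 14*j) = (j + 6)/j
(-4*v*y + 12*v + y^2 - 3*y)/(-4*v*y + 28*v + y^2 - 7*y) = (y - 3)/(y - 7)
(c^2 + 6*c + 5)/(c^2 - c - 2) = (c + 5)/(c - 2)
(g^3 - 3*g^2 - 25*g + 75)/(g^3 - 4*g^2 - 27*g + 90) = (g - 5)/(g - 6)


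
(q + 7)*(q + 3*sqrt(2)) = q^2 + 3*sqrt(2)*q + 7*q + 21*sqrt(2)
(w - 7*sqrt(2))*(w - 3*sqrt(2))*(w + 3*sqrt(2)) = w^3 - 7*sqrt(2)*w^2 - 18*w + 126*sqrt(2)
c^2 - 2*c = c*(c - 2)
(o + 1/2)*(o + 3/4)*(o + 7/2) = o^3 + 19*o^2/4 + 19*o/4 + 21/16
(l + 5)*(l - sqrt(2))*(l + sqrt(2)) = l^3 + 5*l^2 - 2*l - 10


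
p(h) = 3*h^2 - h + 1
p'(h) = 6*h - 1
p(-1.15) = 6.12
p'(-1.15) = -7.90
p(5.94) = 100.91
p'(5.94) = 34.64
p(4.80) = 65.32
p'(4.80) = 27.80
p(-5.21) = 87.64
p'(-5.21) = -32.26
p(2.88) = 23.00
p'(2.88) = 16.28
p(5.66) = 91.45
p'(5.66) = 32.96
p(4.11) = 47.57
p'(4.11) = 23.66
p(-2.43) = 21.14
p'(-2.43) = -15.58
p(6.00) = 103.00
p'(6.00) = 35.00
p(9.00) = 235.00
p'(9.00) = 53.00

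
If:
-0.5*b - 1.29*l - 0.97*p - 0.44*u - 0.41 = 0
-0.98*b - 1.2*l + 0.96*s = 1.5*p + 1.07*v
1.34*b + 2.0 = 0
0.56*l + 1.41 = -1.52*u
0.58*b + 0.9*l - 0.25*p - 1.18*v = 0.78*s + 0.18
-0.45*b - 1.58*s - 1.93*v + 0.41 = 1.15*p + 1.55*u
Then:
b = -1.49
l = 28.64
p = -32.53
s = 8.34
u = -11.48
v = 22.34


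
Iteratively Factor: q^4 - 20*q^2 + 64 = (q + 2)*(q^3 - 2*q^2 - 16*q + 32) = (q - 4)*(q + 2)*(q^2 + 2*q - 8) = (q - 4)*(q - 2)*(q + 2)*(q + 4)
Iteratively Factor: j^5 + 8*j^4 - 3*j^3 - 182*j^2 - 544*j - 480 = (j + 3)*(j^4 + 5*j^3 - 18*j^2 - 128*j - 160) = (j + 3)*(j + 4)*(j^3 + j^2 - 22*j - 40) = (j + 3)*(j + 4)^2*(j^2 - 3*j - 10) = (j + 2)*(j + 3)*(j + 4)^2*(j - 5)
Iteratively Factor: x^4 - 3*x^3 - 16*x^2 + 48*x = (x)*(x^3 - 3*x^2 - 16*x + 48) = x*(x - 3)*(x^2 - 16) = x*(x - 3)*(x + 4)*(x - 4)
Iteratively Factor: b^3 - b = (b + 1)*(b^2 - b) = (b - 1)*(b + 1)*(b)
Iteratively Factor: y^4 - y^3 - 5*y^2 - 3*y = (y + 1)*(y^3 - 2*y^2 - 3*y) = (y - 3)*(y + 1)*(y^2 + y) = y*(y - 3)*(y + 1)*(y + 1)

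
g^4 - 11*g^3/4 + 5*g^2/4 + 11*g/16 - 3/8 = (g - 2)*(g - 3/4)*(g - 1/2)*(g + 1/2)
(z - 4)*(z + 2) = z^2 - 2*z - 8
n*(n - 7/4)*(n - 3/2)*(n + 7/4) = n^4 - 3*n^3/2 - 49*n^2/16 + 147*n/32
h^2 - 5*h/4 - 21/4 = (h - 3)*(h + 7/4)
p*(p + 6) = p^2 + 6*p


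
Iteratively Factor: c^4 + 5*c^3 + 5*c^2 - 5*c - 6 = (c - 1)*(c^3 + 6*c^2 + 11*c + 6) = (c - 1)*(c + 1)*(c^2 + 5*c + 6) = (c - 1)*(c + 1)*(c + 2)*(c + 3)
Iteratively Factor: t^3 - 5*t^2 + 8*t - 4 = (t - 2)*(t^2 - 3*t + 2) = (t - 2)*(t - 1)*(t - 2)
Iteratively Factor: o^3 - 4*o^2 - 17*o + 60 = (o - 3)*(o^2 - o - 20) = (o - 5)*(o - 3)*(o + 4)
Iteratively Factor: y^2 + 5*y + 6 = (y + 2)*(y + 3)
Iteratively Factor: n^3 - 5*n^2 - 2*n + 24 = (n - 4)*(n^2 - n - 6) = (n - 4)*(n + 2)*(n - 3)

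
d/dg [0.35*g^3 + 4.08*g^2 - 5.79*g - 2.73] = 1.05*g^2 + 8.16*g - 5.79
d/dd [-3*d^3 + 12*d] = 12 - 9*d^2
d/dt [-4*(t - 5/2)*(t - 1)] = 14 - 8*t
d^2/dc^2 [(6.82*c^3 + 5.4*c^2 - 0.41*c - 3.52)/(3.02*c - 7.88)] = (124.402256*c^3 - 973.797792*c^2 + 2540.902848*c + 586.897872)/(27.543608*c^3 - 215.606256*c^2 + 562.575264*c - 489.303872)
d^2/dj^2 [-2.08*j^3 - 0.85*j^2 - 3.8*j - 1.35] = -12.48*j - 1.7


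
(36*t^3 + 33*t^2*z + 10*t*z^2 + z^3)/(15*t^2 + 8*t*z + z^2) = (12*t^2 + 7*t*z + z^2)/(5*t + z)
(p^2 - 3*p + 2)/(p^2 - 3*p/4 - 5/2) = 4*(p - 1)/(4*p + 5)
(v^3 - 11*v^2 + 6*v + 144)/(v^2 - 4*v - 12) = (v^2 - 5*v - 24)/(v + 2)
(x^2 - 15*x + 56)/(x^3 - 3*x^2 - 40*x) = (x - 7)/(x*(x + 5))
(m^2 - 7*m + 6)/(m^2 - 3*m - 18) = (m - 1)/(m + 3)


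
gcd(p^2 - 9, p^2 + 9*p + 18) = p + 3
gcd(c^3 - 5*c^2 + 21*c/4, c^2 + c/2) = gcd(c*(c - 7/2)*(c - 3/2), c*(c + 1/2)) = c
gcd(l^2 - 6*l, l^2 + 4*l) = l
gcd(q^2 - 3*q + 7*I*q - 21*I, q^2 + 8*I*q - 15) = 1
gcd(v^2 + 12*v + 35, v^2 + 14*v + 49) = v + 7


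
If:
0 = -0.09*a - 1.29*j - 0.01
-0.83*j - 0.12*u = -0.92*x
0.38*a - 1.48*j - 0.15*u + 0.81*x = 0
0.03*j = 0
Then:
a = -0.11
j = 0.00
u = -0.95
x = -0.12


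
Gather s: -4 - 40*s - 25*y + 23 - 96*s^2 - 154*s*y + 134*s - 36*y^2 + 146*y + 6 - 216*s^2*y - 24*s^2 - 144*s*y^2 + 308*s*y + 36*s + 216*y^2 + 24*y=s^2*(-216*y - 120) + s*(-144*y^2 + 154*y + 130) + 180*y^2 + 145*y + 25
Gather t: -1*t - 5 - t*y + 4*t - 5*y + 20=t*(3 - y) - 5*y + 15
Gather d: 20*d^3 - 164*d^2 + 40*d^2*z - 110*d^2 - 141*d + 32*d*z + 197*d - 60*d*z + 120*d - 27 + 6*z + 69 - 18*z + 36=20*d^3 + d^2*(40*z - 274) + d*(176 - 28*z) - 12*z + 78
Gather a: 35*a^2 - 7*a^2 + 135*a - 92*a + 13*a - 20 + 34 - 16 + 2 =28*a^2 + 56*a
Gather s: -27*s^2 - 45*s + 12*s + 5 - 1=-27*s^2 - 33*s + 4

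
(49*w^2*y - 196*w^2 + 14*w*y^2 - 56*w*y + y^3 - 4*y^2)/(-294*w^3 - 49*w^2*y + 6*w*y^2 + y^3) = (7*w*y - 28*w + y^2 - 4*y)/(-42*w^2 - w*y + y^2)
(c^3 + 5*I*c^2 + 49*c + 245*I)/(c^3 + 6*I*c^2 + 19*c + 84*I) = (c^2 - 2*I*c + 35)/(c^2 - I*c + 12)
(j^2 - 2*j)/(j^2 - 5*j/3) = 3*(j - 2)/(3*j - 5)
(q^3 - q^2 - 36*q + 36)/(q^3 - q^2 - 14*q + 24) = (q^3 - q^2 - 36*q + 36)/(q^3 - q^2 - 14*q + 24)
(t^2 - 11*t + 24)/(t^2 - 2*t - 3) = (t - 8)/(t + 1)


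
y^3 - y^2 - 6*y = y*(y - 3)*(y + 2)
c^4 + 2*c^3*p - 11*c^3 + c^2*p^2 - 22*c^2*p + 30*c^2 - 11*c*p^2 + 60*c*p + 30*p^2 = (c - 6)*(c - 5)*(c + p)^2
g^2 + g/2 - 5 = (g - 2)*(g + 5/2)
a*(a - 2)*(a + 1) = a^3 - a^2 - 2*a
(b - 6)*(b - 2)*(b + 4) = b^3 - 4*b^2 - 20*b + 48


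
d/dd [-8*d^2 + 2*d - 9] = 2 - 16*d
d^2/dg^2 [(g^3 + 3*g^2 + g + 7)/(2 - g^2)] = 2*(-3*g^3 - 39*g^2 - 18*g - 26)/(g^6 - 6*g^4 + 12*g^2 - 8)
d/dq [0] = 0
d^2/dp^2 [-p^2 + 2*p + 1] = -2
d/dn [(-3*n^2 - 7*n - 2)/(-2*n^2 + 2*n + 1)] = (-20*n^2 - 14*n - 3)/(4*n^4 - 8*n^3 + 4*n + 1)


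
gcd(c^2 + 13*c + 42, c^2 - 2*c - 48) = c + 6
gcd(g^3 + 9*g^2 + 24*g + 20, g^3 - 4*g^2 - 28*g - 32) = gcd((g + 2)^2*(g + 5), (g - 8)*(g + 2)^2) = g^2 + 4*g + 4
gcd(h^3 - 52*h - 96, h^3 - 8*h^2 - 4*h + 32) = h^2 - 6*h - 16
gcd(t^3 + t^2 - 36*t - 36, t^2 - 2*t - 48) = t + 6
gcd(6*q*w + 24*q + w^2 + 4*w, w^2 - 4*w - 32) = w + 4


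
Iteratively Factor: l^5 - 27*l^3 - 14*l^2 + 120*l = (l + 4)*(l^4 - 4*l^3 - 11*l^2 + 30*l) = (l - 5)*(l + 4)*(l^3 + l^2 - 6*l) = l*(l - 5)*(l + 4)*(l^2 + l - 6) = l*(l - 5)*(l + 3)*(l + 4)*(l - 2)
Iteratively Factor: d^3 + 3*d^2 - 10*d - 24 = (d + 2)*(d^2 + d - 12) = (d - 3)*(d + 2)*(d + 4)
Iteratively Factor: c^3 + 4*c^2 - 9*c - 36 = (c - 3)*(c^2 + 7*c + 12) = (c - 3)*(c + 3)*(c + 4)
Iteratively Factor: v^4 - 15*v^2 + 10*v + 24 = (v - 2)*(v^3 + 2*v^2 - 11*v - 12) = (v - 2)*(v + 1)*(v^2 + v - 12) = (v - 3)*(v - 2)*(v + 1)*(v + 4)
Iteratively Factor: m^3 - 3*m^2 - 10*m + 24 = (m - 4)*(m^2 + m - 6) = (m - 4)*(m - 2)*(m + 3)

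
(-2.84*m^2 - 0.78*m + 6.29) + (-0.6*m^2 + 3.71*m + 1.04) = -3.44*m^2 + 2.93*m + 7.33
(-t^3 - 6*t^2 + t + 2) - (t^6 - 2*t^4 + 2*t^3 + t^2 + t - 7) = -t^6 + 2*t^4 - 3*t^3 - 7*t^2 + 9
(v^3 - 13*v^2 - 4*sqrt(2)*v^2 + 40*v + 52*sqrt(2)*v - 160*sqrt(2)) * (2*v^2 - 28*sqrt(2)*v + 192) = 2*v^5 - 36*sqrt(2)*v^4 - 26*v^4 + 496*v^3 + 468*sqrt(2)*v^3 - 5408*v^2 - 2208*sqrt(2)*v^2 + 9984*sqrt(2)*v + 16640*v - 30720*sqrt(2)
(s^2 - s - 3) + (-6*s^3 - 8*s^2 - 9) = -6*s^3 - 7*s^2 - s - 12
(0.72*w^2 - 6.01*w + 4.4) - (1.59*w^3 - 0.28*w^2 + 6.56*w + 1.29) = -1.59*w^3 + 1.0*w^2 - 12.57*w + 3.11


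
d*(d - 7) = d^2 - 7*d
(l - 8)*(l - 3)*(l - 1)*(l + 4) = l^4 - 8*l^3 - 13*l^2 + 116*l - 96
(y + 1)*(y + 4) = y^2 + 5*y + 4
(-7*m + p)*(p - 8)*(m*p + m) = -7*m^2*p^2 + 49*m^2*p + 56*m^2 + m*p^3 - 7*m*p^2 - 8*m*p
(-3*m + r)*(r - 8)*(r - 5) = -3*m*r^2 + 39*m*r - 120*m + r^3 - 13*r^2 + 40*r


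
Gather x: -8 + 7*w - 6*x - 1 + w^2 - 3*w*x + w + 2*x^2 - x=w^2 + 8*w + 2*x^2 + x*(-3*w - 7) - 9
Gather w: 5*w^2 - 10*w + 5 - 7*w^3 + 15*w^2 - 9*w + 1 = -7*w^3 + 20*w^2 - 19*w + 6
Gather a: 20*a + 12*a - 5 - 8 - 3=32*a - 16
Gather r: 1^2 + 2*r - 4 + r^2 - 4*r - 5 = r^2 - 2*r - 8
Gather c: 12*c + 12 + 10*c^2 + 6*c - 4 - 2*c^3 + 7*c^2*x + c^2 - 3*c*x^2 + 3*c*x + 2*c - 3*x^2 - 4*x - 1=-2*c^3 + c^2*(7*x + 11) + c*(-3*x^2 + 3*x + 20) - 3*x^2 - 4*x + 7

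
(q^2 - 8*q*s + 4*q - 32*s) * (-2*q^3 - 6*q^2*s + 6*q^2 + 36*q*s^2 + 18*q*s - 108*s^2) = -2*q^5 + 10*q^4*s - 2*q^4 + 84*q^3*s^2 + 10*q^3*s + 24*q^3 - 288*q^2*s^3 + 84*q^2*s^2 - 120*q^2*s - 288*q*s^3 - 1008*q*s^2 + 3456*s^3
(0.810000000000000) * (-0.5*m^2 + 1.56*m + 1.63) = -0.405*m^2 + 1.2636*m + 1.3203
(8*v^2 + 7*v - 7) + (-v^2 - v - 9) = 7*v^2 + 6*v - 16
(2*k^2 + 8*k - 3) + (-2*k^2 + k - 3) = 9*k - 6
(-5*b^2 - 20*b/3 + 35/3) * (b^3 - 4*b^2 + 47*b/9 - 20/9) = -5*b^5 + 40*b^4/3 + 110*b^3/9 - 1900*b^2/27 + 2045*b/27 - 700/27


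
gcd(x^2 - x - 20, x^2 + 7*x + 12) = x + 4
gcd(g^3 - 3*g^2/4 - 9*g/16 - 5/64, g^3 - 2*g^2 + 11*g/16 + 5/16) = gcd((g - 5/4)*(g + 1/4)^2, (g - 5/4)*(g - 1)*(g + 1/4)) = g^2 - g - 5/16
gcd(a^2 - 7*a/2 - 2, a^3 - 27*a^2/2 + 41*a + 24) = a + 1/2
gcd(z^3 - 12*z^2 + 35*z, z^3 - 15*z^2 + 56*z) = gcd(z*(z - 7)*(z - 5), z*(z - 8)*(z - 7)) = z^2 - 7*z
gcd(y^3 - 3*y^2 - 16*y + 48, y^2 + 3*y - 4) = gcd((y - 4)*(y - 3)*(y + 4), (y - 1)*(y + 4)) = y + 4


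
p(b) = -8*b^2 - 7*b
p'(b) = -16*b - 7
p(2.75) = -79.75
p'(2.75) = -51.00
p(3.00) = -93.00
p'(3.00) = -55.00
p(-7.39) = -385.17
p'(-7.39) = 111.24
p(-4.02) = -101.14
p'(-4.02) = 57.32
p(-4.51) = -131.15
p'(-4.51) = 65.16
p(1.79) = -38.16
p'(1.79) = -35.64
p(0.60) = -7.08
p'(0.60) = -16.60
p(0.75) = -9.75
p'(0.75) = -19.00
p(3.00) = -93.00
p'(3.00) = -55.00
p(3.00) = -93.00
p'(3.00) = -55.00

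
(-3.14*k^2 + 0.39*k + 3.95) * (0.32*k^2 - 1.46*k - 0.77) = -1.0048*k^4 + 4.7092*k^3 + 3.1124*k^2 - 6.0673*k - 3.0415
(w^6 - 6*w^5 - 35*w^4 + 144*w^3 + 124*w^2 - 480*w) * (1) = w^6 - 6*w^5 - 35*w^4 + 144*w^3 + 124*w^2 - 480*w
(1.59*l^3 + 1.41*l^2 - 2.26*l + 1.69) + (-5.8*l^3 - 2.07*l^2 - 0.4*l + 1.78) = -4.21*l^3 - 0.66*l^2 - 2.66*l + 3.47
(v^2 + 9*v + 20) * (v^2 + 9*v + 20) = v^4 + 18*v^3 + 121*v^2 + 360*v + 400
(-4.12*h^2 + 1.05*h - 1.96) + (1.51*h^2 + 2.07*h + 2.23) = -2.61*h^2 + 3.12*h + 0.27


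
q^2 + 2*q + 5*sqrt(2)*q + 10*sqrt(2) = (q + 2)*(q + 5*sqrt(2))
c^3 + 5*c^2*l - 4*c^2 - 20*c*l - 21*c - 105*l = (c - 7)*(c + 3)*(c + 5*l)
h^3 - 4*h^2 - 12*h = h*(h - 6)*(h + 2)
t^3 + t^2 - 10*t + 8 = (t - 2)*(t - 1)*(t + 4)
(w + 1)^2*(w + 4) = w^3 + 6*w^2 + 9*w + 4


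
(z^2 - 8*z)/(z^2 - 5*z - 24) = z/(z + 3)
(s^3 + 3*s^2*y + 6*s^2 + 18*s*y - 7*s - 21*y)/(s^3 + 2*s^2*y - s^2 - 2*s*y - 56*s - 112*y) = (s^2 + 3*s*y - s - 3*y)/(s^2 + 2*s*y - 8*s - 16*y)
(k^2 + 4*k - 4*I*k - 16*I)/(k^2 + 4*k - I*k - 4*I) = (k - 4*I)/(k - I)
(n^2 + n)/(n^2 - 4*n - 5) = n/(n - 5)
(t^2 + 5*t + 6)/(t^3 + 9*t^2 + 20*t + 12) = (t + 3)/(t^2 + 7*t + 6)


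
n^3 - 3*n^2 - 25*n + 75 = (n - 5)*(n - 3)*(n + 5)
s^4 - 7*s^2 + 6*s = s*(s - 2)*(s - 1)*(s + 3)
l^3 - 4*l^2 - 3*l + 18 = (l - 3)^2*(l + 2)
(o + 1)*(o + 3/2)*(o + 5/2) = o^3 + 5*o^2 + 31*o/4 + 15/4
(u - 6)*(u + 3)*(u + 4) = u^3 + u^2 - 30*u - 72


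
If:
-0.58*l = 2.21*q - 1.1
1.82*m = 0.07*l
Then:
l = 1.89655172413793 - 3.81034482758621*q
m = 0.0729442970822281 - 0.146551724137931*q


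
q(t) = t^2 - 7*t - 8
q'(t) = 2*t - 7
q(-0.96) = -0.36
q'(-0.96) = -8.92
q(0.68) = -12.30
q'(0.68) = -5.64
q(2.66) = -19.54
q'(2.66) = -1.68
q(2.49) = -19.23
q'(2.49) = -2.02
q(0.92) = -13.59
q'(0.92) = -5.16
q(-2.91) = 20.84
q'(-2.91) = -12.82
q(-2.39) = 14.44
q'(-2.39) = -11.78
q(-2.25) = 12.81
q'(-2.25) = -11.50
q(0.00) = -8.00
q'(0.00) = -7.00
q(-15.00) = 322.00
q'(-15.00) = -37.00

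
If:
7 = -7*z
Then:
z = -1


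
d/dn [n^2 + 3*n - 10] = 2*n + 3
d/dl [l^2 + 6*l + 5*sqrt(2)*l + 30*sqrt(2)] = 2*l + 6 + 5*sqrt(2)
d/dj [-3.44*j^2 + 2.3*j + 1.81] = 2.3 - 6.88*j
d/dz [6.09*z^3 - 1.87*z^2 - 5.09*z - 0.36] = 18.27*z^2 - 3.74*z - 5.09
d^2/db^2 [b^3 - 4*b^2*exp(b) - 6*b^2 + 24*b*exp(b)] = -4*b^2*exp(b) + 8*b*exp(b) + 6*b + 40*exp(b) - 12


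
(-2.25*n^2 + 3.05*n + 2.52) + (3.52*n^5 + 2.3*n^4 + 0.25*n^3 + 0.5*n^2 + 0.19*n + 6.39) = 3.52*n^5 + 2.3*n^4 + 0.25*n^3 - 1.75*n^2 + 3.24*n + 8.91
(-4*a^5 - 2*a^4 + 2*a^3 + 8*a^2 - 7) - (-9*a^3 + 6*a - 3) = -4*a^5 - 2*a^4 + 11*a^3 + 8*a^2 - 6*a - 4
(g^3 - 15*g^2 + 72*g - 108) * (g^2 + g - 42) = g^5 - 14*g^4 + 15*g^3 + 594*g^2 - 3132*g + 4536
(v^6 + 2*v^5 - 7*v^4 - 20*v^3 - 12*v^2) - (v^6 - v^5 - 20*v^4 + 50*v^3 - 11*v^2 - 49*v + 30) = 3*v^5 + 13*v^4 - 70*v^3 - v^2 + 49*v - 30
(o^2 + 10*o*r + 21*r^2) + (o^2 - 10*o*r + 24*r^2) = 2*o^2 + 45*r^2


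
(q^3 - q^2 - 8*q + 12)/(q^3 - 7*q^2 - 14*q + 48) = (q - 2)/(q - 8)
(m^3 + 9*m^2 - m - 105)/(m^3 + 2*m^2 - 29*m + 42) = (m + 5)/(m - 2)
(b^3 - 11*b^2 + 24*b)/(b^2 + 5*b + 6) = b*(b^2 - 11*b + 24)/(b^2 + 5*b + 6)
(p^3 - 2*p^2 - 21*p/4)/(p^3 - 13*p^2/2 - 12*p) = (p - 7/2)/(p - 8)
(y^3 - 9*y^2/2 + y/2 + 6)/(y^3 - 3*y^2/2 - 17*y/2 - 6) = (2*y - 3)/(2*y + 3)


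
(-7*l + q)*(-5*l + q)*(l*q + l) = 35*l^3*q + 35*l^3 - 12*l^2*q^2 - 12*l^2*q + l*q^3 + l*q^2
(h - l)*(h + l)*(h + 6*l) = h^3 + 6*h^2*l - h*l^2 - 6*l^3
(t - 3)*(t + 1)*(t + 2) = t^3 - 7*t - 6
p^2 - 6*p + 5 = (p - 5)*(p - 1)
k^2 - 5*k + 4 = (k - 4)*(k - 1)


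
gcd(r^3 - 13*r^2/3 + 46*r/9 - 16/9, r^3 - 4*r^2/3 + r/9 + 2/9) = r^2 - 5*r/3 + 2/3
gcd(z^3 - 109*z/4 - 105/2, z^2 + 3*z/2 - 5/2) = z + 5/2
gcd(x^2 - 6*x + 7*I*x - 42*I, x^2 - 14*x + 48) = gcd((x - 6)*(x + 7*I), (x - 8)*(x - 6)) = x - 6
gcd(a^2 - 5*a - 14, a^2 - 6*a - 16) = a + 2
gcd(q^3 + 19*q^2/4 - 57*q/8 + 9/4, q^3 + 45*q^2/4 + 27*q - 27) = q^2 + 21*q/4 - 9/2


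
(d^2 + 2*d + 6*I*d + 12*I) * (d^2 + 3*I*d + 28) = d^4 + 2*d^3 + 9*I*d^3 + 10*d^2 + 18*I*d^2 + 20*d + 168*I*d + 336*I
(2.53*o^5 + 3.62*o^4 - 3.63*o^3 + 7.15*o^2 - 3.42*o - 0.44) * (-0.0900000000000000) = -0.2277*o^5 - 0.3258*o^4 + 0.3267*o^3 - 0.6435*o^2 + 0.3078*o + 0.0396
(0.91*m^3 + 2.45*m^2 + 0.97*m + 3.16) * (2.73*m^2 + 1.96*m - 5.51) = 2.4843*m^5 + 8.4721*m^4 + 2.436*m^3 - 2.9715*m^2 + 0.8489*m - 17.4116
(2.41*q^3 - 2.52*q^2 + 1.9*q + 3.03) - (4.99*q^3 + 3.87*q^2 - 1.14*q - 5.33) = -2.58*q^3 - 6.39*q^2 + 3.04*q + 8.36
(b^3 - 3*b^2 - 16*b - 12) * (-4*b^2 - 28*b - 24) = -4*b^5 - 16*b^4 + 124*b^3 + 568*b^2 + 720*b + 288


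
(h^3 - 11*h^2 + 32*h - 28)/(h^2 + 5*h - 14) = (h^2 - 9*h + 14)/(h + 7)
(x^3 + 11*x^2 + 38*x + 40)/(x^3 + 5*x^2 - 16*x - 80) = (x + 2)/(x - 4)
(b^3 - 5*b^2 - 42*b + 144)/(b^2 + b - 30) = (b^2 - 11*b + 24)/(b - 5)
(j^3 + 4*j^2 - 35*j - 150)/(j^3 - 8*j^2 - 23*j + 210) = (j + 5)/(j - 7)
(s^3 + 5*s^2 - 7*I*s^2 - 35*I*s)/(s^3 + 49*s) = (s + 5)/(s + 7*I)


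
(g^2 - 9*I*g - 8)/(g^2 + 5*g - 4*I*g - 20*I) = (g^2 - 9*I*g - 8)/(g^2 + g*(5 - 4*I) - 20*I)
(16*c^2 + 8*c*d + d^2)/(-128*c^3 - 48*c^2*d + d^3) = -1/(8*c - d)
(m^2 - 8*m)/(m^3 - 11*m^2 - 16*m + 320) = m/(m^2 - 3*m - 40)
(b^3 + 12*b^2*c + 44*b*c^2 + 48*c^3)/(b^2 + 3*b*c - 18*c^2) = (b^2 + 6*b*c + 8*c^2)/(b - 3*c)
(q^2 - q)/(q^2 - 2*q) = (q - 1)/(q - 2)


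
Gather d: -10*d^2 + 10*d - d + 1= -10*d^2 + 9*d + 1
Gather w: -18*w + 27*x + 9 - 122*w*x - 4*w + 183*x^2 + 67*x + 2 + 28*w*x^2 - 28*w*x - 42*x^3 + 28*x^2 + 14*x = w*(28*x^2 - 150*x - 22) - 42*x^3 + 211*x^2 + 108*x + 11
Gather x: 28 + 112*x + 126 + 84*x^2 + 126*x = 84*x^2 + 238*x + 154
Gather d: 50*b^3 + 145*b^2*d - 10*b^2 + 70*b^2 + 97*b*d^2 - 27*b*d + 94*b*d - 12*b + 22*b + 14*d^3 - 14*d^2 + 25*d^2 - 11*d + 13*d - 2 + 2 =50*b^3 + 60*b^2 + 10*b + 14*d^3 + d^2*(97*b + 11) + d*(145*b^2 + 67*b + 2)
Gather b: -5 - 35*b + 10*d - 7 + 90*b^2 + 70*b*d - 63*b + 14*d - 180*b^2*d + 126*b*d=b^2*(90 - 180*d) + b*(196*d - 98) + 24*d - 12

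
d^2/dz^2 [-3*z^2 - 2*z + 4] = -6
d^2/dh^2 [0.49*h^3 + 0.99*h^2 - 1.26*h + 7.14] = 2.94*h + 1.98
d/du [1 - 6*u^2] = -12*u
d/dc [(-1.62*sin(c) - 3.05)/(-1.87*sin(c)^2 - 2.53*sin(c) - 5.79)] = (-3.0294*sin(c)^2 - 11.407*sin(c) + 1.6633)*cos(c)/(3.4969*sin(c)^4 + 9.4622*sin(c)^3 + 28.0555*sin(c)^2 + 29.2974*sin(c) + 33.5241)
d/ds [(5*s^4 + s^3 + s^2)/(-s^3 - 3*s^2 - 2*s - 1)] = s*(-5*s^5 - 30*s^4 - 32*s^3 - 24*s^2 - 5*s - 2)/(s^6 + 6*s^5 + 13*s^4 + 14*s^3 + 10*s^2 + 4*s + 1)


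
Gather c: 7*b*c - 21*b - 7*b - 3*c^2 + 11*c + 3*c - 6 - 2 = -28*b - 3*c^2 + c*(7*b + 14) - 8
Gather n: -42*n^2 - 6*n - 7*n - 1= -42*n^2 - 13*n - 1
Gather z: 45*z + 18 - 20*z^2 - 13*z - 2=-20*z^2 + 32*z + 16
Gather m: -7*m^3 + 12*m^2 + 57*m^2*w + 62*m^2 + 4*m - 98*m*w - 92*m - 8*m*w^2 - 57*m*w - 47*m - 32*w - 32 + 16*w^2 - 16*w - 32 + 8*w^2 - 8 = -7*m^3 + m^2*(57*w + 74) + m*(-8*w^2 - 155*w - 135) + 24*w^2 - 48*w - 72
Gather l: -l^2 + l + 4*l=-l^2 + 5*l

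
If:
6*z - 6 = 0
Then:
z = 1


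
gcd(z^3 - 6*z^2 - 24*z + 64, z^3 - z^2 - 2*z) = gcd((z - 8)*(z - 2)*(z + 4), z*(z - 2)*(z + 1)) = z - 2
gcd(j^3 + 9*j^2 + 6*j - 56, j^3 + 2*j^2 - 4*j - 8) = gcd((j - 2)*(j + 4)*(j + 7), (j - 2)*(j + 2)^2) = j - 2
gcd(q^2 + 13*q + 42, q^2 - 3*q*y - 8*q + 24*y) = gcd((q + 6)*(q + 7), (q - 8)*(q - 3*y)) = 1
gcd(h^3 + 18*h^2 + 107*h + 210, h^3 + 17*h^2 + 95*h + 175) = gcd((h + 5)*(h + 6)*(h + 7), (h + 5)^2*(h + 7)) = h^2 + 12*h + 35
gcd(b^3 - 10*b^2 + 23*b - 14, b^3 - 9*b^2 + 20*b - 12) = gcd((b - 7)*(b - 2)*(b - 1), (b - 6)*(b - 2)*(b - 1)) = b^2 - 3*b + 2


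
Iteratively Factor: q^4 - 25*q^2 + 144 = (q - 3)*(q^3 + 3*q^2 - 16*q - 48) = (q - 3)*(q + 4)*(q^2 - q - 12) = (q - 3)*(q + 3)*(q + 4)*(q - 4)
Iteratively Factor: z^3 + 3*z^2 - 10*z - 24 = (z + 4)*(z^2 - z - 6) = (z - 3)*(z + 4)*(z + 2)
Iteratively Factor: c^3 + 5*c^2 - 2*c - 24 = (c + 3)*(c^2 + 2*c - 8) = (c - 2)*(c + 3)*(c + 4)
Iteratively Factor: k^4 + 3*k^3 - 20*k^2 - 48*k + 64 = (k + 4)*(k^3 - k^2 - 16*k + 16) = (k + 4)^2*(k^2 - 5*k + 4) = (k - 1)*(k + 4)^2*(k - 4)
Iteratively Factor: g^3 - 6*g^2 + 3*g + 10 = (g - 5)*(g^2 - g - 2) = (g - 5)*(g + 1)*(g - 2)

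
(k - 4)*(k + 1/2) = k^2 - 7*k/2 - 2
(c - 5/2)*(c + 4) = c^2 + 3*c/2 - 10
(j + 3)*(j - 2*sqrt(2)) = j^2 - 2*sqrt(2)*j + 3*j - 6*sqrt(2)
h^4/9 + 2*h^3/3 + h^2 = h^2*(h/3 + 1)^2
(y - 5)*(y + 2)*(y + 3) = y^3 - 19*y - 30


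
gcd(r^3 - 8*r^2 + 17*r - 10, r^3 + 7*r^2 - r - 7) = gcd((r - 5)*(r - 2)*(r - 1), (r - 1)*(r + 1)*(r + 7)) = r - 1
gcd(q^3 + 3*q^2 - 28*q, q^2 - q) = q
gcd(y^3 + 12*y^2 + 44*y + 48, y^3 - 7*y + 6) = 1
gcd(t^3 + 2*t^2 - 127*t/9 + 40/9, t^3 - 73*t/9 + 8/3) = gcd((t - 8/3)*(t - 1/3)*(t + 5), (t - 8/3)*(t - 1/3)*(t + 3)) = t^2 - 3*t + 8/9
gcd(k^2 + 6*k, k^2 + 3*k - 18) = k + 6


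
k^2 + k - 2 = (k - 1)*(k + 2)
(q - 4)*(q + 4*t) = q^2 + 4*q*t - 4*q - 16*t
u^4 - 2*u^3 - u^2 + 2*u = u*(u - 2)*(u - 1)*(u + 1)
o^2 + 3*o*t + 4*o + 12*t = (o + 4)*(o + 3*t)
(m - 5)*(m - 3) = m^2 - 8*m + 15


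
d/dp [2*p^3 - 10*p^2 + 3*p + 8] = 6*p^2 - 20*p + 3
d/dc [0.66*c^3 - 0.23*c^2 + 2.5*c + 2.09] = 1.98*c^2 - 0.46*c + 2.5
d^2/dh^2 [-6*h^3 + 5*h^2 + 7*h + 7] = 10 - 36*h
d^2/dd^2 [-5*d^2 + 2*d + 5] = -10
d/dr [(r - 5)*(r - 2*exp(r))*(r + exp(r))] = (r - 5)*(r - 2*exp(r))*(exp(r) + 1) - (r - 5)*(r + exp(r))*(2*exp(r) - 1) + (r - 2*exp(r))*(r + exp(r))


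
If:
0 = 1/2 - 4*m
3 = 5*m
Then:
No Solution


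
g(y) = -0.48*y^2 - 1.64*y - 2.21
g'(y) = -0.96*y - 1.64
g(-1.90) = -0.83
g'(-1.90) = 0.18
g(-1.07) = -1.00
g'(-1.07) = -0.61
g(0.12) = -2.41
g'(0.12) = -1.76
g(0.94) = -4.18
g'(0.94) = -2.54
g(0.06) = -2.31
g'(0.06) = -1.70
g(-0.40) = -1.63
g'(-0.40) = -1.26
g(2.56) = -9.55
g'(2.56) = -4.10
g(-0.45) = -1.57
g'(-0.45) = -1.21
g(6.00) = -29.33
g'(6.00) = -7.40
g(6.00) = -29.33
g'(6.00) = -7.40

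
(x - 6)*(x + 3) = x^2 - 3*x - 18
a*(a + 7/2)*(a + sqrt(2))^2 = a^4 + 2*sqrt(2)*a^3 + 7*a^3/2 + 2*a^2 + 7*sqrt(2)*a^2 + 7*a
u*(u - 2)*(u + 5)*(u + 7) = u^4 + 10*u^3 + 11*u^2 - 70*u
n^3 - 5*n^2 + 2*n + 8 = (n - 4)*(n - 2)*(n + 1)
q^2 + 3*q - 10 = (q - 2)*(q + 5)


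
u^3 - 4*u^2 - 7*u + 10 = (u - 5)*(u - 1)*(u + 2)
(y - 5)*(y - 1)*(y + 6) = y^3 - 31*y + 30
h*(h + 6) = h^2 + 6*h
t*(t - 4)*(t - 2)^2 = t^4 - 8*t^3 + 20*t^2 - 16*t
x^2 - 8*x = x*(x - 8)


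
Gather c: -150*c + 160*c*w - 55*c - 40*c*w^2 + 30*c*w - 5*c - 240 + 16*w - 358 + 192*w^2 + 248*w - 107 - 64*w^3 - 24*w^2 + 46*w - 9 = c*(-40*w^2 + 190*w - 210) - 64*w^3 + 168*w^2 + 310*w - 714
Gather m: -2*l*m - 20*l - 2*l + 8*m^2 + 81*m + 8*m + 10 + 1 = -22*l + 8*m^2 + m*(89 - 2*l) + 11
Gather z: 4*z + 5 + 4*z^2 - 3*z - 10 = 4*z^2 + z - 5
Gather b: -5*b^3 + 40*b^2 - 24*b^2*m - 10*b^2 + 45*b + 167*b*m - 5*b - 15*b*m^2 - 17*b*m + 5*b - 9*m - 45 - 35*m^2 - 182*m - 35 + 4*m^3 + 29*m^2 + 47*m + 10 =-5*b^3 + b^2*(30 - 24*m) + b*(-15*m^2 + 150*m + 45) + 4*m^3 - 6*m^2 - 144*m - 70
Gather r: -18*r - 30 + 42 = 12 - 18*r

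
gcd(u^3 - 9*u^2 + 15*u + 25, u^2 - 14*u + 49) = 1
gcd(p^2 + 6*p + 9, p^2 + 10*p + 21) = p + 3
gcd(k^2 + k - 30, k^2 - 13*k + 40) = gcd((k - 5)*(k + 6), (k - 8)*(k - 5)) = k - 5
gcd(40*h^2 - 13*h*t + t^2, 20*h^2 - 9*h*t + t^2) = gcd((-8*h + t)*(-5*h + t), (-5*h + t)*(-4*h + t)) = -5*h + t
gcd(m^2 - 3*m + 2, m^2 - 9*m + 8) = m - 1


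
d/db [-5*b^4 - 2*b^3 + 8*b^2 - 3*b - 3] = -20*b^3 - 6*b^2 + 16*b - 3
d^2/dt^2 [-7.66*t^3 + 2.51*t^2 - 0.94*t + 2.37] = 5.02 - 45.96*t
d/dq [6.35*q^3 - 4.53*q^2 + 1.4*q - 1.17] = 19.05*q^2 - 9.06*q + 1.4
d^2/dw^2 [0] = 0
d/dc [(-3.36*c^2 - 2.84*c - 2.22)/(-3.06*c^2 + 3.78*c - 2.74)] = (-21.3912*c^2 + 4.8264*c + 16.1732)/(9.3636*c^4 - 23.1336*c^3 + 31.0572*c^2 - 20.7144*c + 7.5076)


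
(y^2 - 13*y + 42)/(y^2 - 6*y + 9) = (y^2 - 13*y + 42)/(y^2 - 6*y + 9)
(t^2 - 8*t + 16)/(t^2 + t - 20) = (t - 4)/(t + 5)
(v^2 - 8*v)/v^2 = (v - 8)/v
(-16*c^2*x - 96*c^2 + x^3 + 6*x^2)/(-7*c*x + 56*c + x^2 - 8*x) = (16*c^2*x + 96*c^2 - x^3 - 6*x^2)/(7*c*x - 56*c - x^2 + 8*x)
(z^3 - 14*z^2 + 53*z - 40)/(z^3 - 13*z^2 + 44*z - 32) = (z - 5)/(z - 4)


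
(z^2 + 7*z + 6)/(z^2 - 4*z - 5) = (z + 6)/(z - 5)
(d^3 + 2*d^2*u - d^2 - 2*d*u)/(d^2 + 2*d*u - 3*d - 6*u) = d*(d - 1)/(d - 3)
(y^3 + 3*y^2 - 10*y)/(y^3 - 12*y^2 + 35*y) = (y^2 + 3*y - 10)/(y^2 - 12*y + 35)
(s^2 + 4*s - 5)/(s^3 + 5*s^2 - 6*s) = (s + 5)/(s*(s + 6))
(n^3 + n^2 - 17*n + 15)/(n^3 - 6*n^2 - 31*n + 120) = (n - 1)/(n - 8)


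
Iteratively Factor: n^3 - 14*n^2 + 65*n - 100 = (n - 5)*(n^2 - 9*n + 20) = (n - 5)*(n - 4)*(n - 5)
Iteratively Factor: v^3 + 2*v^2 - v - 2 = (v - 1)*(v^2 + 3*v + 2) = (v - 1)*(v + 2)*(v + 1)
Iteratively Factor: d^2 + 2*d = (d + 2)*(d)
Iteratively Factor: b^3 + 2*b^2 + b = (b + 1)*(b^2 + b) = b*(b + 1)*(b + 1)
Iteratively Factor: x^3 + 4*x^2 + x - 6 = (x + 3)*(x^2 + x - 2) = (x + 2)*(x + 3)*(x - 1)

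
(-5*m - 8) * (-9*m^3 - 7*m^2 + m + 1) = 45*m^4 + 107*m^3 + 51*m^2 - 13*m - 8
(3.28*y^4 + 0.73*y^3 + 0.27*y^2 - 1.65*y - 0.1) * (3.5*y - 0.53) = 11.48*y^5 + 0.8166*y^4 + 0.5581*y^3 - 5.9181*y^2 + 0.5245*y + 0.053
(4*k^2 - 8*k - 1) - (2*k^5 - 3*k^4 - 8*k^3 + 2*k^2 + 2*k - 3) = -2*k^5 + 3*k^4 + 8*k^3 + 2*k^2 - 10*k + 2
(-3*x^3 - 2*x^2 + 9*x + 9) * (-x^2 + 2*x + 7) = 3*x^5 - 4*x^4 - 34*x^3 - 5*x^2 + 81*x + 63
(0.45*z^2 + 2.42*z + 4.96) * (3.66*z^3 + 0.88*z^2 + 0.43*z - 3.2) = 1.647*z^5 + 9.2532*z^4 + 20.4767*z^3 + 3.9654*z^2 - 5.6112*z - 15.872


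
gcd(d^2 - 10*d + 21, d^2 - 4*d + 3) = d - 3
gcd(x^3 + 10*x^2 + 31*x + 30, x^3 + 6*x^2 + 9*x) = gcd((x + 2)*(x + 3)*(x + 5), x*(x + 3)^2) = x + 3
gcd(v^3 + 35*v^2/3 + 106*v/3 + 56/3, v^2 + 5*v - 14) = v + 7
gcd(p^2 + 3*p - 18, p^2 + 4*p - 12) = p + 6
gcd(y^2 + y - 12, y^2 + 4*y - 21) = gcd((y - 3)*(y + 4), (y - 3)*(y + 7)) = y - 3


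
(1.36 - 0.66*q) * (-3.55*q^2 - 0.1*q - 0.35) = 2.343*q^3 - 4.762*q^2 + 0.095*q - 0.476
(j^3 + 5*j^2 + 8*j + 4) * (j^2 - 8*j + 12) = j^5 - 3*j^4 - 20*j^3 + 64*j + 48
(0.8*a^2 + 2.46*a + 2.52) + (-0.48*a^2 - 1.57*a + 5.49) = 0.32*a^2 + 0.89*a + 8.01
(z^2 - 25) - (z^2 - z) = z - 25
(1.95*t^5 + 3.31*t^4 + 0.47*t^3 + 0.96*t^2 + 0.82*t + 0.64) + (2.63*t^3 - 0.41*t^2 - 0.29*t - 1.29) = 1.95*t^5 + 3.31*t^4 + 3.1*t^3 + 0.55*t^2 + 0.53*t - 0.65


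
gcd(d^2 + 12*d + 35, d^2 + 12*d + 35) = d^2 + 12*d + 35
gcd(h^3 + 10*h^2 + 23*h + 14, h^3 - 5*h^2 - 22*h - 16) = h^2 + 3*h + 2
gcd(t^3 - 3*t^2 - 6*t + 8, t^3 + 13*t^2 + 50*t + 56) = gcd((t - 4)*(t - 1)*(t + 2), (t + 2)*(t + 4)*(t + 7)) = t + 2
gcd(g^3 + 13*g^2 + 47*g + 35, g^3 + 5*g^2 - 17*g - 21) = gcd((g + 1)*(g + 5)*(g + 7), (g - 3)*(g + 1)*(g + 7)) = g^2 + 8*g + 7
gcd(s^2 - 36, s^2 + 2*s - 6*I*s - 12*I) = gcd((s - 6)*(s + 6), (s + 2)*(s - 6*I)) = 1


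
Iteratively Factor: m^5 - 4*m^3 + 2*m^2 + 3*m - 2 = (m - 1)*(m^4 + m^3 - 3*m^2 - m + 2) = (m - 1)^2*(m^3 + 2*m^2 - m - 2) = (m - 1)^2*(m + 2)*(m^2 - 1) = (m - 1)^2*(m + 1)*(m + 2)*(m - 1)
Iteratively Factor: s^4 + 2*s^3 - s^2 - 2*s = (s - 1)*(s^3 + 3*s^2 + 2*s) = (s - 1)*(s + 1)*(s^2 + 2*s) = s*(s - 1)*(s + 1)*(s + 2)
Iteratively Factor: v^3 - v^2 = (v)*(v^2 - v) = v^2*(v - 1)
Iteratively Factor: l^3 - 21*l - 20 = (l - 5)*(l^2 + 5*l + 4) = (l - 5)*(l + 4)*(l + 1)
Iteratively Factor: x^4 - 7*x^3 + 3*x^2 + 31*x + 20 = (x + 1)*(x^3 - 8*x^2 + 11*x + 20) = (x + 1)^2*(x^2 - 9*x + 20) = (x - 4)*(x + 1)^2*(x - 5)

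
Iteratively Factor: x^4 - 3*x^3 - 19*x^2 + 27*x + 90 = (x + 2)*(x^3 - 5*x^2 - 9*x + 45) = (x + 2)*(x + 3)*(x^2 - 8*x + 15) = (x - 5)*(x + 2)*(x + 3)*(x - 3)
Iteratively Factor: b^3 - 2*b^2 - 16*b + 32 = (b + 4)*(b^2 - 6*b + 8) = (b - 2)*(b + 4)*(b - 4)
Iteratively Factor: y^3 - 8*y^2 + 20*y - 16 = (y - 2)*(y^2 - 6*y + 8) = (y - 2)^2*(y - 4)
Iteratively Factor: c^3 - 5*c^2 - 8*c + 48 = (c + 3)*(c^2 - 8*c + 16) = (c - 4)*(c + 3)*(c - 4)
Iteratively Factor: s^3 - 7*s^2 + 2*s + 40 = (s - 5)*(s^2 - 2*s - 8) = (s - 5)*(s + 2)*(s - 4)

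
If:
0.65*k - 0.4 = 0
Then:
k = 0.62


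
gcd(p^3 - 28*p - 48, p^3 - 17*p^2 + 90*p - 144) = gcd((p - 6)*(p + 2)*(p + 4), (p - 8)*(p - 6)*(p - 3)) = p - 6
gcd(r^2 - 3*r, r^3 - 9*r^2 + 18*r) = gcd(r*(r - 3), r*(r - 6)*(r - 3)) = r^2 - 3*r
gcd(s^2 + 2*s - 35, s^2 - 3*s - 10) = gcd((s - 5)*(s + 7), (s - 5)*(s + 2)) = s - 5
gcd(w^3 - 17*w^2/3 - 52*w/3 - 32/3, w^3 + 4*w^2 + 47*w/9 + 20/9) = w^2 + 7*w/3 + 4/3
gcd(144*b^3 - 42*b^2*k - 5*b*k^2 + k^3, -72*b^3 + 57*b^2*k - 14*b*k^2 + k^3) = 24*b^2 - 11*b*k + k^2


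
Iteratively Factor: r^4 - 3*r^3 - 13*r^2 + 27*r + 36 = (r + 3)*(r^3 - 6*r^2 + 5*r + 12) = (r + 1)*(r + 3)*(r^2 - 7*r + 12) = (r - 4)*(r + 1)*(r + 3)*(r - 3)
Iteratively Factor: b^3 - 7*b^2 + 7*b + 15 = (b - 3)*(b^2 - 4*b - 5) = (b - 3)*(b + 1)*(b - 5)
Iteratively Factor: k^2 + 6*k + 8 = (k + 2)*(k + 4)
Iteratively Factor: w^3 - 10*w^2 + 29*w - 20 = (w - 1)*(w^2 - 9*w + 20) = (w - 4)*(w - 1)*(w - 5)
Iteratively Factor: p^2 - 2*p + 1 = (p - 1)*(p - 1)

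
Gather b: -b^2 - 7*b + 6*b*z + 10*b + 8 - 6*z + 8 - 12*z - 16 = -b^2 + b*(6*z + 3) - 18*z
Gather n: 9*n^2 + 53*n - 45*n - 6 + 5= 9*n^2 + 8*n - 1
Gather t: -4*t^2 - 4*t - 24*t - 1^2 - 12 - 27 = -4*t^2 - 28*t - 40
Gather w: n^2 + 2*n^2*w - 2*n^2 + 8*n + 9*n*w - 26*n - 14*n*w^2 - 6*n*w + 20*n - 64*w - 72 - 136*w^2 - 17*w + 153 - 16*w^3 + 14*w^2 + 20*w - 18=-n^2 + 2*n - 16*w^3 + w^2*(-14*n - 122) + w*(2*n^2 + 3*n - 61) + 63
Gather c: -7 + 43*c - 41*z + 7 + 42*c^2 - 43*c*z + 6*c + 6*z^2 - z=42*c^2 + c*(49 - 43*z) + 6*z^2 - 42*z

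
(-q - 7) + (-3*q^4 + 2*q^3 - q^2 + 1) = -3*q^4 + 2*q^3 - q^2 - q - 6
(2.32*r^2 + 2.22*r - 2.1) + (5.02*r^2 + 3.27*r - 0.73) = 7.34*r^2 + 5.49*r - 2.83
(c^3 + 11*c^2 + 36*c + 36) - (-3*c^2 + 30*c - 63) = c^3 + 14*c^2 + 6*c + 99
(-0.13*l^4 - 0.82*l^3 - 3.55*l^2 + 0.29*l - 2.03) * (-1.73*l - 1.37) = 0.2249*l^5 + 1.5967*l^4 + 7.2649*l^3 + 4.3618*l^2 + 3.1146*l + 2.7811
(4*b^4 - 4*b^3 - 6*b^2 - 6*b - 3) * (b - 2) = 4*b^5 - 12*b^4 + 2*b^3 + 6*b^2 + 9*b + 6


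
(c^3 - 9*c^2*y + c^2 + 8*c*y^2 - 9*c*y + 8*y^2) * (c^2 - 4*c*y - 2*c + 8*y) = c^5 - 13*c^4*y - c^4 + 44*c^3*y^2 + 13*c^3*y - 2*c^3 - 32*c^2*y^3 - 44*c^2*y^2 + 26*c^2*y + 32*c*y^3 - 88*c*y^2 + 64*y^3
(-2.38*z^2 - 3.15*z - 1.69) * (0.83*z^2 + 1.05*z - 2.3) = -1.9754*z^4 - 5.1135*z^3 + 0.763799999999999*z^2 + 5.4705*z + 3.887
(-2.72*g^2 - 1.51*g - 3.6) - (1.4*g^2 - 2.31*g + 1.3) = -4.12*g^2 + 0.8*g - 4.9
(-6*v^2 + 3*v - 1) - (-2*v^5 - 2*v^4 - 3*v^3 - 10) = 2*v^5 + 2*v^4 + 3*v^3 - 6*v^2 + 3*v + 9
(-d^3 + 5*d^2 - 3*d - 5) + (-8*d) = -d^3 + 5*d^2 - 11*d - 5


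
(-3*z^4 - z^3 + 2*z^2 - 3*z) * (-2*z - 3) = 6*z^5 + 11*z^4 - z^3 + 9*z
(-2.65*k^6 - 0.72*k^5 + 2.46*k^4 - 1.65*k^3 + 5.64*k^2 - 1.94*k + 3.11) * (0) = 0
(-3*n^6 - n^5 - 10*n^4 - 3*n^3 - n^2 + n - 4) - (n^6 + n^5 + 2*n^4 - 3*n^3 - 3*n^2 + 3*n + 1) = -4*n^6 - 2*n^5 - 12*n^4 + 2*n^2 - 2*n - 5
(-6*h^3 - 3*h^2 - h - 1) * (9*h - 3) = -54*h^4 - 9*h^3 - 6*h + 3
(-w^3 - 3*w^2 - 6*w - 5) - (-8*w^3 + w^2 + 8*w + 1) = 7*w^3 - 4*w^2 - 14*w - 6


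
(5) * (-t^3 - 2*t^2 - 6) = -5*t^3 - 10*t^2 - 30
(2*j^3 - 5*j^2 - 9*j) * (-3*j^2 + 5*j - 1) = -6*j^5 + 25*j^4 - 40*j^2 + 9*j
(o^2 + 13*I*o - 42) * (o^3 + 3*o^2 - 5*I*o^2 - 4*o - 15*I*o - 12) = o^5 + 3*o^4 + 8*I*o^4 + 19*o^3 + 24*I*o^3 + 57*o^2 + 158*I*o^2 + 168*o + 474*I*o + 504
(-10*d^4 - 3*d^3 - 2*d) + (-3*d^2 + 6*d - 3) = -10*d^4 - 3*d^3 - 3*d^2 + 4*d - 3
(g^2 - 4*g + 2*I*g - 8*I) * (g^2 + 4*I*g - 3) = g^4 - 4*g^3 + 6*I*g^3 - 11*g^2 - 24*I*g^2 + 44*g - 6*I*g + 24*I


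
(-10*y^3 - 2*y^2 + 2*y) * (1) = -10*y^3 - 2*y^2 + 2*y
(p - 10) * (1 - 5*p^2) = -5*p^3 + 50*p^2 + p - 10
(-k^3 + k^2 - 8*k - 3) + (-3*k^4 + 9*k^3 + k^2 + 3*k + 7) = -3*k^4 + 8*k^3 + 2*k^2 - 5*k + 4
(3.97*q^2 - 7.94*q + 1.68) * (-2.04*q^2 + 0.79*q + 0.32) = -8.0988*q^4 + 19.3339*q^3 - 8.4294*q^2 - 1.2136*q + 0.5376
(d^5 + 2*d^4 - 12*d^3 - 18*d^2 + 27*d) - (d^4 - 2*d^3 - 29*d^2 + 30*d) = d^5 + d^4 - 10*d^3 + 11*d^2 - 3*d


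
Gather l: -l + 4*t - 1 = -l + 4*t - 1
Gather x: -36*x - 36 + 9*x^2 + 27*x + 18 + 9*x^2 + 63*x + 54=18*x^2 + 54*x + 36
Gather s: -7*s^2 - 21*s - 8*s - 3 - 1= -7*s^2 - 29*s - 4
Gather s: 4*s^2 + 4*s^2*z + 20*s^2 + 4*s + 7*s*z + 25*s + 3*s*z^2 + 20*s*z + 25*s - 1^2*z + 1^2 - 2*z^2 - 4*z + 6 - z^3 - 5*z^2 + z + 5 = s^2*(4*z + 24) + s*(3*z^2 + 27*z + 54) - z^3 - 7*z^2 - 4*z + 12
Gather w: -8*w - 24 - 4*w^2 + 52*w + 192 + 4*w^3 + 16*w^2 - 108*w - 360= 4*w^3 + 12*w^2 - 64*w - 192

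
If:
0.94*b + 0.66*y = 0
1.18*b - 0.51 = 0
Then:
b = 0.43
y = -0.62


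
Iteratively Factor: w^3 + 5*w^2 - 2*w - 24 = (w - 2)*(w^2 + 7*w + 12) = (w - 2)*(w + 3)*(w + 4)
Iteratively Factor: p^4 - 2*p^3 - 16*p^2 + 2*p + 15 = (p - 5)*(p^3 + 3*p^2 - p - 3) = (p - 5)*(p + 3)*(p^2 - 1) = (p - 5)*(p + 1)*(p + 3)*(p - 1)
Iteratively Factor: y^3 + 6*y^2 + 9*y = (y + 3)*(y^2 + 3*y) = (y + 3)^2*(y)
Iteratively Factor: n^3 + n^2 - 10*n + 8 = (n - 1)*(n^2 + 2*n - 8) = (n - 1)*(n + 4)*(n - 2)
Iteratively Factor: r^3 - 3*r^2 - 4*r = (r - 4)*(r^2 + r) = r*(r - 4)*(r + 1)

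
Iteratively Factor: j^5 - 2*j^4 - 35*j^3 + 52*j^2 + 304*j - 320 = (j - 5)*(j^4 + 3*j^3 - 20*j^2 - 48*j + 64) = (j - 5)*(j - 4)*(j^3 + 7*j^2 + 8*j - 16) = (j - 5)*(j - 4)*(j + 4)*(j^2 + 3*j - 4) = (j - 5)*(j - 4)*(j - 1)*(j + 4)*(j + 4)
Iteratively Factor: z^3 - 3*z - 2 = (z + 1)*(z^2 - z - 2) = (z - 2)*(z + 1)*(z + 1)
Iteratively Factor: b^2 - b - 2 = (b + 1)*(b - 2)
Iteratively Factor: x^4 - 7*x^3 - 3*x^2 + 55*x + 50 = (x + 1)*(x^3 - 8*x^2 + 5*x + 50) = (x + 1)*(x + 2)*(x^2 - 10*x + 25) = (x - 5)*(x + 1)*(x + 2)*(x - 5)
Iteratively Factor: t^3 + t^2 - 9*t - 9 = (t + 1)*(t^2 - 9) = (t - 3)*(t + 1)*(t + 3)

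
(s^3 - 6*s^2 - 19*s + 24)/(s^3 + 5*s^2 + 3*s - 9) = (s - 8)/(s + 3)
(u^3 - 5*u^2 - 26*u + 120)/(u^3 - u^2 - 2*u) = (-u^3 + 5*u^2 + 26*u - 120)/(u*(-u^2 + u + 2))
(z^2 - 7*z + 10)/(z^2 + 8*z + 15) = (z^2 - 7*z + 10)/(z^2 + 8*z + 15)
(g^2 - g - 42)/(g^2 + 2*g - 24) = (g - 7)/(g - 4)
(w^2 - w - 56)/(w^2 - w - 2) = (-w^2 + w + 56)/(-w^2 + w + 2)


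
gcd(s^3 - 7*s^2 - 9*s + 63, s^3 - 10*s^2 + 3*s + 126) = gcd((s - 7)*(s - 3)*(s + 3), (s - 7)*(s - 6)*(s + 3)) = s^2 - 4*s - 21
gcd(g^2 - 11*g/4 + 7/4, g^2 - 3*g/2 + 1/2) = g - 1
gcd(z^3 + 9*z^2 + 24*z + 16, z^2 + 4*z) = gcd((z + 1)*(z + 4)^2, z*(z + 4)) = z + 4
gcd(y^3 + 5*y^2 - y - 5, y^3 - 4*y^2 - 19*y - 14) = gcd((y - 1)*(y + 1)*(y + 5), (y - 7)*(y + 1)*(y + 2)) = y + 1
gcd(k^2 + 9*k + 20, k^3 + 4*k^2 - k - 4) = k + 4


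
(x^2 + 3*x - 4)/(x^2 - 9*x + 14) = (x^2 + 3*x - 4)/(x^2 - 9*x + 14)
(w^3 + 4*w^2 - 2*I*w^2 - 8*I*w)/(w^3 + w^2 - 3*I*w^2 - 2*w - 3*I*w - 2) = w*(w + 4)/(w^2 + w*(1 - I) - I)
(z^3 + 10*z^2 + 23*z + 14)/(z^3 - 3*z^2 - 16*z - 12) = (z + 7)/(z - 6)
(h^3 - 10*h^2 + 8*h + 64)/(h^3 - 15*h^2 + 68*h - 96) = (h + 2)/(h - 3)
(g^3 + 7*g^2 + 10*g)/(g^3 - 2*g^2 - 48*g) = (g^2 + 7*g + 10)/(g^2 - 2*g - 48)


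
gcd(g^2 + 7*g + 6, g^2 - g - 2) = g + 1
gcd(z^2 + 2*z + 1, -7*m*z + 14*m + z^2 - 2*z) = 1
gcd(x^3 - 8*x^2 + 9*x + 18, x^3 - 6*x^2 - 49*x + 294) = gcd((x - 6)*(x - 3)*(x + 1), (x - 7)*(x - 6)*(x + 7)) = x - 6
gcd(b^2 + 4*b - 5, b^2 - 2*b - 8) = 1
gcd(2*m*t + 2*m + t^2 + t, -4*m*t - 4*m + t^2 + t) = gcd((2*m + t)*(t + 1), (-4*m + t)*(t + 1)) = t + 1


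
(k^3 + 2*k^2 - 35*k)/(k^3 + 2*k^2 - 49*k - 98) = k*(k - 5)/(k^2 - 5*k - 14)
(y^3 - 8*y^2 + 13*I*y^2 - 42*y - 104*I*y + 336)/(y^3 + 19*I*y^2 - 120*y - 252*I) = (y - 8)/(y + 6*I)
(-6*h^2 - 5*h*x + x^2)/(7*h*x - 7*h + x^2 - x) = (-6*h^2 - 5*h*x + x^2)/(7*h*x - 7*h + x^2 - x)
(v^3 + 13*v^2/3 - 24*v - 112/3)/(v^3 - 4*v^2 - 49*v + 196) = (v + 4/3)/(v - 7)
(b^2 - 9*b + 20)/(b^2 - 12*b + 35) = (b - 4)/(b - 7)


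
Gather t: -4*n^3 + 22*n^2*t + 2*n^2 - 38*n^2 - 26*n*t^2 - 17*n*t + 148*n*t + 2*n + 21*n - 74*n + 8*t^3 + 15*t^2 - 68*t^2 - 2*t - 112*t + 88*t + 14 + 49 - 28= -4*n^3 - 36*n^2 - 51*n + 8*t^3 + t^2*(-26*n - 53) + t*(22*n^2 + 131*n - 26) + 35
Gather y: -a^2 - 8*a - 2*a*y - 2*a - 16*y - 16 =-a^2 - 10*a + y*(-2*a - 16) - 16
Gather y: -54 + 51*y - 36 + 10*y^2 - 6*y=10*y^2 + 45*y - 90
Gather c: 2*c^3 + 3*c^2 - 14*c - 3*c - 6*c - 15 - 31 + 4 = 2*c^3 + 3*c^2 - 23*c - 42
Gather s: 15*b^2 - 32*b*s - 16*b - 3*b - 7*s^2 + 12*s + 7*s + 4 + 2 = 15*b^2 - 19*b - 7*s^2 + s*(19 - 32*b) + 6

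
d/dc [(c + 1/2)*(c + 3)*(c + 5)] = 3*c^2 + 17*c + 19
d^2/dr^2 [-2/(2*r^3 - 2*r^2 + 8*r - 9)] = 8*((3*r - 1)*(2*r^3 - 2*r^2 + 8*r - 9) - 2*(3*r^2 - 2*r + 4)^2)/(2*r^3 - 2*r^2 + 8*r - 9)^3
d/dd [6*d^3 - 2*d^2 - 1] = 2*d*(9*d - 2)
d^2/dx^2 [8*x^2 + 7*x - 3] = 16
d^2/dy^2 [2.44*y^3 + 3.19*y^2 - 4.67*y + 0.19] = 14.64*y + 6.38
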